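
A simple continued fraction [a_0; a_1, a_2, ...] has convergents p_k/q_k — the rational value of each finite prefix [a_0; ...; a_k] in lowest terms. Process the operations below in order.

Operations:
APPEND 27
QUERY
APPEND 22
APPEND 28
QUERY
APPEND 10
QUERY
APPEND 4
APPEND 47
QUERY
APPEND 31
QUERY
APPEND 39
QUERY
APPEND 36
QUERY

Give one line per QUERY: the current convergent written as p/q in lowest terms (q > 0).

27/1
16687/617
167465/6192
32435174/1199287
1006176941/37203282
39273335873/1452127285
1414846268369/52313785542

APPEND 27: p_0 = 27·1 + 0 = 27, q_0 = 27·0 + 1 = 1 → 27/1
APPEND 22: p_1 = 22·27 + 1 = 595, q_1 = 22·1 + 0 = 22 → 595/22
APPEND 28: p_2 = 28·595 + 27 = 16687, q_2 = 28·22 + 1 = 617 → 16687/617
APPEND 10: p_3 = 10·16687 + 595 = 167465, q_3 = 10·617 + 22 = 6192 → 167465/6192
APPEND 4: p_4 = 4·167465 + 16687 = 686547, q_4 = 4·6192 + 617 = 25385 → 686547/25385
APPEND 47: p_5 = 47·686547 + 167465 = 32435174, q_5 = 47·25385 + 6192 = 1199287 → 32435174/1199287
APPEND 31: p_6 = 31·32435174 + 686547 = 1006176941, q_6 = 31·1199287 + 25385 = 37203282 → 1006176941/37203282
APPEND 39: p_7 = 39·1006176941 + 32435174 = 39273335873, q_7 = 39·37203282 + 1199287 = 1452127285 → 39273335873/1452127285
APPEND 36: p_8 = 36·39273335873 + 1006176941 = 1414846268369, q_8 = 36·1452127285 + 37203282 = 52313785542 → 1414846268369/52313785542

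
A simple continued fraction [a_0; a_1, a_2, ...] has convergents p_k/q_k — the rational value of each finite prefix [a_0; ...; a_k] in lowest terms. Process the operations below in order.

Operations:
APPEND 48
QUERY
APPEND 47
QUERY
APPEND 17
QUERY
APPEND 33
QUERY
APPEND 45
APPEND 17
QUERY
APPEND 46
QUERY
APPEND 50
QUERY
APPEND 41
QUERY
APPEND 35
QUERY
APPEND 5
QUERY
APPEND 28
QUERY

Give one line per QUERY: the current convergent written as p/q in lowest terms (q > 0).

APPEND 48: p_0 = 48·1 + 0 = 48, q_0 = 48·0 + 1 = 1 → 48/1
APPEND 47: p_1 = 47·48 + 1 = 2257, q_1 = 47·1 + 0 = 47 → 2257/47
APPEND 17: p_2 = 17·2257 + 48 = 38417, q_2 = 17·47 + 1 = 800 → 38417/800
APPEND 33: p_3 = 33·38417 + 2257 = 1270018, q_3 = 33·800 + 47 = 26447 → 1270018/26447
APPEND 45: p_4 = 45·1270018 + 38417 = 57189227, q_4 = 45·26447 + 800 = 1190915 → 57189227/1190915
APPEND 17: p_5 = 17·57189227 + 1270018 = 973486877, q_5 = 17·1190915 + 26447 = 20272002 → 973486877/20272002
APPEND 46: p_6 = 46·973486877 + 57189227 = 44837585569, q_6 = 46·20272002 + 1190915 = 933703007 → 44837585569/933703007
APPEND 50: p_7 = 50·44837585569 + 973486877 = 2242852765327, q_7 = 50·933703007 + 20272002 = 46705422352 → 2242852765327/46705422352
APPEND 41: p_8 = 41·2242852765327 + 44837585569 = 92001800963976, q_8 = 41·46705422352 + 933703007 = 1915856019439 → 92001800963976/1915856019439
APPEND 35: p_9 = 35·92001800963976 + 2242852765327 = 3222305886504487, q_9 = 35·1915856019439 + 46705422352 = 67101666102717 → 3222305886504487/67101666102717
APPEND 5: p_10 = 5·3222305886504487 + 92001800963976 = 16203531233486411, q_10 = 5·67101666102717 + 1915856019439 = 337424186533024 → 16203531233486411/337424186533024
APPEND 28: p_11 = 28·16203531233486411 + 3222305886504487 = 456921180424123995, q_11 = 28·337424186533024 + 67101666102717 = 9514978889027389 → 456921180424123995/9514978889027389

48/1
2257/47
38417/800
1270018/26447
973486877/20272002
44837585569/933703007
2242852765327/46705422352
92001800963976/1915856019439
3222305886504487/67101666102717
16203531233486411/337424186533024
456921180424123995/9514978889027389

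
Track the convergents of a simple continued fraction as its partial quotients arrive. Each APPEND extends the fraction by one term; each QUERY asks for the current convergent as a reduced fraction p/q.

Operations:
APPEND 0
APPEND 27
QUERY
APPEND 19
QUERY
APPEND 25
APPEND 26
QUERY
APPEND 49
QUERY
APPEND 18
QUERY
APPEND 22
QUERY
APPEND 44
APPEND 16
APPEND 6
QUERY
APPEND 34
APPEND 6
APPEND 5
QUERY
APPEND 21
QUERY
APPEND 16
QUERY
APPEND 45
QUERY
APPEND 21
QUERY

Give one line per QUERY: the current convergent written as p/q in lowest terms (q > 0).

APPEND 0: p_0 = 0·1 + 0 = 0, q_0 = 0·0 + 1 = 1 → 0/1
APPEND 27: p_1 = 27·0 + 1 = 1, q_1 = 27·1 + 0 = 27 → 1/27
APPEND 19: p_2 = 19·1 + 0 = 19, q_2 = 19·27 + 1 = 514 → 19/514
APPEND 25: p_3 = 25·19 + 1 = 476, q_3 = 25·514 + 27 = 12877 → 476/12877
APPEND 26: p_4 = 26·476 + 19 = 12395, q_4 = 26·12877 + 514 = 335316 → 12395/335316
APPEND 49: p_5 = 49·12395 + 476 = 607831, q_5 = 49·335316 + 12877 = 16443361 → 607831/16443361
APPEND 18: p_6 = 18·607831 + 12395 = 10953353, q_6 = 18·16443361 + 335316 = 296315814 → 10953353/296315814
APPEND 22: p_7 = 22·10953353 + 607831 = 241581597, q_7 = 22·296315814 + 16443361 = 6535391269 → 241581597/6535391269
APPEND 44: p_8 = 44·241581597 + 10953353 = 10640543621, q_8 = 44·6535391269 + 296315814 = 287853531650 → 10640543621/287853531650
APPEND 16: p_9 = 16·10640543621 + 241581597 = 170490279533, q_9 = 16·287853531650 + 6535391269 = 4612191897669 → 170490279533/4612191897669
APPEND 6: p_10 = 6·170490279533 + 10640543621 = 1033582220819, q_10 = 6·4612191897669 + 287853531650 = 27961004917664 → 1033582220819/27961004917664
APPEND 34: p_11 = 34·1033582220819 + 170490279533 = 35312285787379, q_11 = 34·27961004917664 + 4612191897669 = 955286359098245 → 35312285787379/955286359098245
APPEND 6: p_12 = 6·35312285787379 + 1033582220819 = 212907296945093, q_12 = 6·955286359098245 + 27961004917664 = 5759679159507134 → 212907296945093/5759679159507134
APPEND 5: p_13 = 5·212907296945093 + 35312285787379 = 1099848770512844, q_13 = 5·5759679159507134 + 955286359098245 = 29753682156633915 → 1099848770512844/29753682156633915
APPEND 21: p_14 = 21·1099848770512844 + 212907296945093 = 23309731477714817, q_14 = 21·29753682156633915 + 5759679159507134 = 630587004448819349 → 23309731477714817/630587004448819349
APPEND 16: p_15 = 16·23309731477714817 + 1099848770512844 = 374055552413949916, q_15 = 16·630587004448819349 + 29753682156633915 = 10119145753337743499 → 374055552413949916/10119145753337743499
APPEND 45: p_16 = 45·374055552413949916 + 23309731477714817 = 16855809590105461037, q_16 = 45·10119145753337743499 + 630587004448819349 = 455992145904647276804 → 16855809590105461037/455992145904647276804
APPEND 21: p_17 = 21·16855809590105461037 + 374055552413949916 = 354346056944628631693, q_17 = 21·455992145904647276804 + 10119145753337743499 = 9585954209750930556383 → 354346056944628631693/9585954209750930556383

1/27
19/514
12395/335316
607831/16443361
10953353/296315814
241581597/6535391269
1033582220819/27961004917664
1099848770512844/29753682156633915
23309731477714817/630587004448819349
374055552413949916/10119145753337743499
16855809590105461037/455992145904647276804
354346056944628631693/9585954209750930556383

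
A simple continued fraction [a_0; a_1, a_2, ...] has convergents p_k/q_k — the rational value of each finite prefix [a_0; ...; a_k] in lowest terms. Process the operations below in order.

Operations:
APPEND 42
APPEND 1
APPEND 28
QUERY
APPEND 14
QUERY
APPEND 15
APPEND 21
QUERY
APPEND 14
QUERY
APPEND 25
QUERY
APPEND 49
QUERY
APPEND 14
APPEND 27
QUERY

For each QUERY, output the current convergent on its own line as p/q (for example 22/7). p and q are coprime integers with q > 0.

APPEND 42: p_0 = 42·1 + 0 = 42, q_0 = 42·0 + 1 = 1 → 42/1
APPEND 1: p_1 = 1·42 + 1 = 43, q_1 = 1·1 + 0 = 1 → 43/1
APPEND 28: p_2 = 28·43 + 42 = 1246, q_2 = 28·1 + 1 = 29 → 1246/29
APPEND 14: p_3 = 14·1246 + 43 = 17487, q_3 = 14·29 + 1 = 407 → 17487/407
APPEND 15: p_4 = 15·17487 + 1246 = 263551, q_4 = 15·407 + 29 = 6134 → 263551/6134
APPEND 21: p_5 = 21·263551 + 17487 = 5552058, q_5 = 21·6134 + 407 = 129221 → 5552058/129221
APPEND 14: p_6 = 14·5552058 + 263551 = 77992363, q_6 = 14·129221 + 6134 = 1815228 → 77992363/1815228
APPEND 25: p_7 = 25·77992363 + 5552058 = 1955361133, q_7 = 25·1815228 + 129221 = 45509921 → 1955361133/45509921
APPEND 49: p_8 = 49·1955361133 + 77992363 = 95890687880, q_8 = 49·45509921 + 1815228 = 2231801357 → 95890687880/2231801357
APPEND 14: p_9 = 14·95890687880 + 1955361133 = 1344424991453, q_9 = 14·2231801357 + 45509921 = 31290728919 → 1344424991453/31290728919
APPEND 27: p_10 = 27·1344424991453 + 95890687880 = 36395365457111, q_10 = 27·31290728919 + 2231801357 = 847081482170 → 36395365457111/847081482170

1246/29
17487/407
5552058/129221
77992363/1815228
1955361133/45509921
95890687880/2231801357
36395365457111/847081482170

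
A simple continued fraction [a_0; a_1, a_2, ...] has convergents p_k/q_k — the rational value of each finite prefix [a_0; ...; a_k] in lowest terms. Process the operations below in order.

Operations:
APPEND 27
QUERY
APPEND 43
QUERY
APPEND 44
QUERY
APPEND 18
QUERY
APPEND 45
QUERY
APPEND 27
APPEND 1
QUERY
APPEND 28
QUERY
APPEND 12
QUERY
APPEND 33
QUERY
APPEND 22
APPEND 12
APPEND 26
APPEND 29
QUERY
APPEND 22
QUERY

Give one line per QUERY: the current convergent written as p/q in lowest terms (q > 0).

APPEND 27: p_0 = 27·1 + 0 = 27, q_0 = 27·0 + 1 = 1 → 27/1
APPEND 43: p_1 = 43·27 + 1 = 1162, q_1 = 43·1 + 0 = 43 → 1162/43
APPEND 44: p_2 = 44·1162 + 27 = 51155, q_2 = 44·43 + 1 = 1893 → 51155/1893
APPEND 18: p_3 = 18·51155 + 1162 = 921952, q_3 = 18·1893 + 43 = 34117 → 921952/34117
APPEND 45: p_4 = 45·921952 + 51155 = 41538995, q_4 = 45·34117 + 1893 = 1537158 → 41538995/1537158
APPEND 27: p_5 = 27·41538995 + 921952 = 1122474817, q_5 = 27·1537158 + 34117 = 41537383 → 1122474817/41537383
APPEND 1: p_6 = 1·1122474817 + 41538995 = 1164013812, q_6 = 1·41537383 + 1537158 = 43074541 → 1164013812/43074541
APPEND 28: p_7 = 28·1164013812 + 1122474817 = 33714861553, q_7 = 28·43074541 + 41537383 = 1247624531 → 33714861553/1247624531
APPEND 12: p_8 = 12·33714861553 + 1164013812 = 405742352448, q_8 = 12·1247624531 + 43074541 = 15014568913 → 405742352448/15014568913
APPEND 33: p_9 = 33·405742352448 + 33714861553 = 13423212492337, q_9 = 33·15014568913 + 1247624531 = 496728398660 → 13423212492337/496728398660
APPEND 22: p_10 = 22·13423212492337 + 405742352448 = 295716417183862, q_10 = 22·496728398660 + 15014568913 = 10943039339433 → 295716417183862/10943039339433
APPEND 12: p_11 = 12·295716417183862 + 13423212492337 = 3562020218698681, q_11 = 12·10943039339433 + 496728398660 = 131813200471856 → 3562020218698681/131813200471856
APPEND 26: p_12 = 26·3562020218698681 + 295716417183862 = 92908242103349568, q_12 = 26·131813200471856 + 10943039339433 = 3438086251607689 → 92908242103349568/3438086251607689
APPEND 29: p_13 = 29·92908242103349568 + 3562020218698681 = 2697901041215836153, q_13 = 29·3438086251607689 + 131813200471856 = 99836314497094837 → 2697901041215836153/99836314497094837
APPEND 22: p_14 = 22·2697901041215836153 + 92908242103349568 = 59446731148851744934, q_14 = 22·99836314497094837 + 3438086251607689 = 2199837005187694103 → 59446731148851744934/2199837005187694103

27/1
1162/43
51155/1893
921952/34117
41538995/1537158
1164013812/43074541
33714861553/1247624531
405742352448/15014568913
13423212492337/496728398660
2697901041215836153/99836314497094837
59446731148851744934/2199837005187694103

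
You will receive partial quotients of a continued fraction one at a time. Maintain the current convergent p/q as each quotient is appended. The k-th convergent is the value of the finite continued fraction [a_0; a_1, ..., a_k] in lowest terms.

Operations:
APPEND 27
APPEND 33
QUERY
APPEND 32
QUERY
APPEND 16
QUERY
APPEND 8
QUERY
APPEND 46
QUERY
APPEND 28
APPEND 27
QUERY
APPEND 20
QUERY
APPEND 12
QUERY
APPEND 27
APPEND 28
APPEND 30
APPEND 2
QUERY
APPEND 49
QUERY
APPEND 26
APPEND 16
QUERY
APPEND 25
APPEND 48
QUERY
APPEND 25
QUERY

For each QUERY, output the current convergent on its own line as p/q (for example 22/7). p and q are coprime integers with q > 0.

892/33
28571/1057
458028/16945
3692795/136617
170326598/6301327
129036940151/4773793198
2585511640559/95652437733
31155176626859/1152603045994
1444756195541674319/53449557087872044
71503603247796644833/2645315476462629187
29840118653459867684465/1103951746598322323683
35927288347955937302161361/1329149966957950689826771
898930072203675567500585627/33256416799265670419992256

APPEND 27: p_0 = 27·1 + 0 = 27, q_0 = 27·0 + 1 = 1 → 27/1
APPEND 33: p_1 = 33·27 + 1 = 892, q_1 = 33·1 + 0 = 33 → 892/33
APPEND 32: p_2 = 32·892 + 27 = 28571, q_2 = 32·33 + 1 = 1057 → 28571/1057
APPEND 16: p_3 = 16·28571 + 892 = 458028, q_3 = 16·1057 + 33 = 16945 → 458028/16945
APPEND 8: p_4 = 8·458028 + 28571 = 3692795, q_4 = 8·16945 + 1057 = 136617 → 3692795/136617
APPEND 46: p_5 = 46·3692795 + 458028 = 170326598, q_5 = 46·136617 + 16945 = 6301327 → 170326598/6301327
APPEND 28: p_6 = 28·170326598 + 3692795 = 4772837539, q_6 = 28·6301327 + 136617 = 176573773 → 4772837539/176573773
APPEND 27: p_7 = 27·4772837539 + 170326598 = 129036940151, q_7 = 27·176573773 + 6301327 = 4773793198 → 129036940151/4773793198
APPEND 20: p_8 = 20·129036940151 + 4772837539 = 2585511640559, q_8 = 20·4773793198 + 176573773 = 95652437733 → 2585511640559/95652437733
APPEND 12: p_9 = 12·2585511640559 + 129036940151 = 31155176626859, q_9 = 12·95652437733 + 4773793198 = 1152603045994 → 31155176626859/1152603045994
APPEND 27: p_10 = 27·31155176626859 + 2585511640559 = 843775280565752, q_10 = 27·1152603045994 + 95652437733 = 31215934679571 → 843775280565752/31215934679571
APPEND 28: p_11 = 28·843775280565752 + 31155176626859 = 23656863032467915, q_11 = 28·31215934679571 + 1152603045994 = 875198774073982 → 23656863032467915/875198774073982
APPEND 30: p_12 = 30·23656863032467915 + 843775280565752 = 710549666254603202, q_12 = 30·875198774073982 + 31215934679571 = 26287179156899031 → 710549666254603202/26287179156899031
APPEND 2: p_13 = 2·710549666254603202 + 23656863032467915 = 1444756195541674319, q_13 = 2·26287179156899031 + 875198774073982 = 53449557087872044 → 1444756195541674319/53449557087872044
APPEND 49: p_14 = 49·1444756195541674319 + 710549666254603202 = 71503603247796644833, q_14 = 49·53449557087872044 + 26287179156899031 = 2645315476462629187 → 71503603247796644833/2645315476462629187
APPEND 26: p_15 = 26·71503603247796644833 + 1444756195541674319 = 1860538440638254439977, q_15 = 26·2645315476462629187 + 53449557087872044 = 68831651945116230906 → 1860538440638254439977/68831651945116230906
APPEND 16: p_16 = 16·1860538440638254439977 + 71503603247796644833 = 29840118653459867684465, q_16 = 16·68831651945116230906 + 2645315476462629187 = 1103951746598322323683 → 29840118653459867684465/1103951746598322323683
APPEND 25: p_17 = 25·29840118653459867684465 + 1860538440638254439977 = 747863504777134946551602, q_17 = 25·1103951746598322323683 + 68831651945116230906 = 27667625316903174322981 → 747863504777134946551602/27667625316903174322981
APPEND 48: p_18 = 48·747863504777134946551602 + 29840118653459867684465 = 35927288347955937302161361, q_18 = 48·27667625316903174322981 + 1103951746598322323683 = 1329149966957950689826771 → 35927288347955937302161361/1329149966957950689826771
APPEND 25: p_19 = 25·35927288347955937302161361 + 747863504777134946551602 = 898930072203675567500585627, q_19 = 25·1329149966957950689826771 + 27667625316903174322981 = 33256416799265670419992256 → 898930072203675567500585627/33256416799265670419992256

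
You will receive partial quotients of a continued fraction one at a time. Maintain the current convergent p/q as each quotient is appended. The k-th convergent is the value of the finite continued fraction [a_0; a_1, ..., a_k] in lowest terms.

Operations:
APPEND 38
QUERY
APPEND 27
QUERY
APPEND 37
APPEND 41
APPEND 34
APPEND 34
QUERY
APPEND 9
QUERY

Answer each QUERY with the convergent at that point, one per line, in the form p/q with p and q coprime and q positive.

APPEND 38: p_0 = 38·1 + 0 = 38, q_0 = 38·0 + 1 = 1 → 38/1
APPEND 27: p_1 = 27·38 + 1 = 1027, q_1 = 27·1 + 0 = 27 → 1027/27
APPEND 37: p_2 = 37·1027 + 38 = 38037, q_2 = 37·27 + 1 = 1000 → 38037/1000
APPEND 41: p_3 = 41·38037 + 1027 = 1560544, q_3 = 41·1000 + 27 = 41027 → 1560544/41027
APPEND 34: p_4 = 34·1560544 + 38037 = 53096533, q_4 = 34·41027 + 1000 = 1395918 → 53096533/1395918
APPEND 34: p_5 = 34·53096533 + 1560544 = 1806842666, q_5 = 34·1395918 + 41027 = 47502239 → 1806842666/47502239
APPEND 9: p_6 = 9·1806842666 + 53096533 = 16314680527, q_6 = 9·47502239 + 1395918 = 428916069 → 16314680527/428916069

38/1
1027/27
1806842666/47502239
16314680527/428916069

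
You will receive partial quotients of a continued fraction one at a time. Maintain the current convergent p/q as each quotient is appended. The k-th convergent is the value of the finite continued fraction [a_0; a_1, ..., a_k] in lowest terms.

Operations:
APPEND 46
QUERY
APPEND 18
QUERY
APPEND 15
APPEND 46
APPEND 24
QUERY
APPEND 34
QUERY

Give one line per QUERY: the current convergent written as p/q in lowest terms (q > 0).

APPEND 46: p_0 = 46·1 + 0 = 46, q_0 = 46·0 + 1 = 1 → 46/1
APPEND 18: p_1 = 18·46 + 1 = 829, q_1 = 18·1 + 0 = 18 → 829/18
APPEND 15: p_2 = 15·829 + 46 = 12481, q_2 = 15·18 + 1 = 271 → 12481/271
APPEND 46: p_3 = 46·12481 + 829 = 574955, q_3 = 46·271 + 18 = 12484 → 574955/12484
APPEND 24: p_4 = 24·574955 + 12481 = 13811401, q_4 = 24·12484 + 271 = 299887 → 13811401/299887
APPEND 34: p_5 = 34·13811401 + 574955 = 470162589, q_5 = 34·299887 + 12484 = 10208642 → 470162589/10208642

46/1
829/18
13811401/299887
470162589/10208642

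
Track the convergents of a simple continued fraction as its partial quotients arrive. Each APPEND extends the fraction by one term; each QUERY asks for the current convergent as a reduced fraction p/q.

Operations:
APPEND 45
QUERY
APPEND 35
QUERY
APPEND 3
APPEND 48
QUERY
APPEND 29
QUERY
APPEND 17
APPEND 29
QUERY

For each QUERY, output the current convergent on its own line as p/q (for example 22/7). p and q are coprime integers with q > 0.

45/1
1576/35
230680/5123
6694493/148673
3313769262/73593029

APPEND 45: p_0 = 45·1 + 0 = 45, q_0 = 45·0 + 1 = 1 → 45/1
APPEND 35: p_1 = 35·45 + 1 = 1576, q_1 = 35·1 + 0 = 35 → 1576/35
APPEND 3: p_2 = 3·1576 + 45 = 4773, q_2 = 3·35 + 1 = 106 → 4773/106
APPEND 48: p_3 = 48·4773 + 1576 = 230680, q_3 = 48·106 + 35 = 5123 → 230680/5123
APPEND 29: p_4 = 29·230680 + 4773 = 6694493, q_4 = 29·5123 + 106 = 148673 → 6694493/148673
APPEND 17: p_5 = 17·6694493 + 230680 = 114037061, q_5 = 17·148673 + 5123 = 2532564 → 114037061/2532564
APPEND 29: p_6 = 29·114037061 + 6694493 = 3313769262, q_6 = 29·2532564 + 148673 = 73593029 → 3313769262/73593029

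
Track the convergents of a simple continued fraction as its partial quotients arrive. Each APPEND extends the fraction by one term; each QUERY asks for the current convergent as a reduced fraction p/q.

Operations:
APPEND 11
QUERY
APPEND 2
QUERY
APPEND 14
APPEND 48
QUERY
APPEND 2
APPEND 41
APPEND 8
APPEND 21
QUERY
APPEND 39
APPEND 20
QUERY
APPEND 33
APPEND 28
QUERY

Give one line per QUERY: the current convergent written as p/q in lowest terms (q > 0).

APPEND 11: p_0 = 11·1 + 0 = 11, q_0 = 11·0 + 1 = 1 → 11/1
APPEND 2: p_1 = 2·11 + 1 = 23, q_1 = 2·1 + 0 = 2 → 23/2
APPEND 14: p_2 = 14·23 + 11 = 333, q_2 = 14·2 + 1 = 29 → 333/29
APPEND 48: p_3 = 48·333 + 23 = 16007, q_3 = 48·29 + 2 = 1394 → 16007/1394
APPEND 2: p_4 = 2·16007 + 333 = 32347, q_4 = 2·1394 + 29 = 2817 → 32347/2817
APPEND 41: p_5 = 41·32347 + 16007 = 1342234, q_5 = 41·2817 + 1394 = 116891 → 1342234/116891
APPEND 8: p_6 = 8·1342234 + 32347 = 10770219, q_6 = 8·116891 + 2817 = 937945 → 10770219/937945
APPEND 21: p_7 = 21·10770219 + 1342234 = 227516833, q_7 = 21·937945 + 116891 = 19813736 → 227516833/19813736
APPEND 39: p_8 = 39·227516833 + 10770219 = 8883926706, q_8 = 39·19813736 + 937945 = 773673649 → 8883926706/773673649
APPEND 20: p_9 = 20·8883926706 + 227516833 = 177906050953, q_9 = 20·773673649 + 19813736 = 15493286716 → 177906050953/15493286716
APPEND 33: p_10 = 33·177906050953 + 8883926706 = 5879783608155, q_10 = 33·15493286716 + 773673649 = 512052135277 → 5879783608155/512052135277
APPEND 28: p_11 = 28·5879783608155 + 177906050953 = 164811847079293, q_11 = 28·512052135277 + 15493286716 = 14352953074472 → 164811847079293/14352953074472

11/1
23/2
16007/1394
227516833/19813736
177906050953/15493286716
164811847079293/14352953074472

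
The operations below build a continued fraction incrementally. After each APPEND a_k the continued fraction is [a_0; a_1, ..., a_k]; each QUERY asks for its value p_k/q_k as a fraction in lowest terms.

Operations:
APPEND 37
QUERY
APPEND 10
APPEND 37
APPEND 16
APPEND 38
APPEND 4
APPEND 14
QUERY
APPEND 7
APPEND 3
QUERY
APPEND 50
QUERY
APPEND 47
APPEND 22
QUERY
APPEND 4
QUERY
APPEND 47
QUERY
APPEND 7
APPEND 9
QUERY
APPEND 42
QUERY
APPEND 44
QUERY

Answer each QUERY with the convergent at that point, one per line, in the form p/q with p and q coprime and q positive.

APPEND 37: p_0 = 37·1 + 0 = 37, q_0 = 37·0 + 1 = 1 → 37/1
APPEND 10: p_1 = 10·37 + 1 = 371, q_1 = 10·1 + 0 = 10 → 371/10
APPEND 37: p_2 = 37·371 + 37 = 13764, q_2 = 37·10 + 1 = 371 → 13764/371
APPEND 16: p_3 = 16·13764 + 371 = 220595, q_3 = 16·371 + 10 = 5946 → 220595/5946
APPEND 38: p_4 = 38·220595 + 13764 = 8396374, q_4 = 38·5946 + 371 = 226319 → 8396374/226319
APPEND 4: p_5 = 4·8396374 + 220595 = 33806091, q_5 = 4·226319 + 5946 = 911222 → 33806091/911222
APPEND 14: p_6 = 14·33806091 + 8396374 = 481681648, q_6 = 14·911222 + 226319 = 12983427 → 481681648/12983427
APPEND 7: p_7 = 7·481681648 + 33806091 = 3405577627, q_7 = 7·12983427 + 911222 = 91795211 → 3405577627/91795211
APPEND 3: p_8 = 3·3405577627 + 481681648 = 10698414529, q_8 = 3·91795211 + 12983427 = 288369060 → 10698414529/288369060
APPEND 50: p_9 = 50·10698414529 + 3405577627 = 538326304077, q_9 = 50·288369060 + 91795211 = 14510248211 → 538326304077/14510248211
APPEND 47: p_10 = 47·538326304077 + 10698414529 = 25312034706148, q_10 = 47·14510248211 + 288369060 = 682270034977 → 25312034706148/682270034977
APPEND 22: p_11 = 22·25312034706148 + 538326304077 = 557403089839333, q_11 = 22·682270034977 + 14510248211 = 15024451017705 → 557403089839333/15024451017705
APPEND 4: p_12 = 4·557403089839333 + 25312034706148 = 2254924394063480, q_12 = 4·15024451017705 + 682270034977 = 60780074105797 → 2254924394063480/60780074105797
APPEND 47: p_13 = 47·2254924394063480 + 557403089839333 = 106538849610822893, q_13 = 47·60780074105797 + 15024451017705 = 2871687933990164 → 106538849610822893/2871687933990164
APPEND 7: p_14 = 7·106538849610822893 + 2254924394063480 = 748026871669823731, q_14 = 7·2871687933990164 + 60780074105797 = 20162595612036945 → 748026871669823731/20162595612036945
APPEND 9: p_15 = 9·748026871669823731 + 106538849610822893 = 6838780694639236472, q_15 = 9·20162595612036945 + 2871687933990164 = 184335048442322669 → 6838780694639236472/184335048442322669
APPEND 42: p_16 = 42·6838780694639236472 + 748026871669823731 = 287976816046517755555, q_16 = 42·184335048442322669 + 20162595612036945 = 7762234630189589043 → 287976816046517755555/7762234630189589043
APPEND 44: p_17 = 44·287976816046517755555 + 6838780694639236472 = 12677818686741420480892, q_17 = 44·7762234630189589043 + 184335048442322669 = 341722658776784240561 → 12677818686741420480892/341722658776784240561

37/1
481681648/12983427
10698414529/288369060
538326304077/14510248211
557403089839333/15024451017705
2254924394063480/60780074105797
106538849610822893/2871687933990164
6838780694639236472/184335048442322669
287976816046517755555/7762234630189589043
12677818686741420480892/341722658776784240561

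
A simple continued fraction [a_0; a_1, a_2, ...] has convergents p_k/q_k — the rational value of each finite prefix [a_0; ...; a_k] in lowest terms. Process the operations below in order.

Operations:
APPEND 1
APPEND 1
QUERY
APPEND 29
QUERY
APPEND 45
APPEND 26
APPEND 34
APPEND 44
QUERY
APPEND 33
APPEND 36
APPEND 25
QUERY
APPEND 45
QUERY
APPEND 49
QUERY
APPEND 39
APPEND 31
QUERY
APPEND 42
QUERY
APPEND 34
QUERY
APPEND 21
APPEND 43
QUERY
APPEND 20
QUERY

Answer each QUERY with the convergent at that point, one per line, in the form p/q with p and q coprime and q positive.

APPEND 1: p_0 = 1·1 + 0 = 1, q_0 = 1·0 + 1 = 1 → 1/1
APPEND 1: p_1 = 1·1 + 1 = 2, q_1 = 1·1 + 0 = 1 → 2/1
APPEND 29: p_2 = 29·2 + 1 = 59, q_2 = 29·1 + 1 = 30 → 59/30
APPEND 45: p_3 = 45·59 + 2 = 2657, q_3 = 45·30 + 1 = 1351 → 2657/1351
APPEND 26: p_4 = 26·2657 + 59 = 69141, q_4 = 26·1351 + 30 = 35156 → 69141/35156
APPEND 34: p_5 = 34·69141 + 2657 = 2353451, q_5 = 34·35156 + 1351 = 1196655 → 2353451/1196655
APPEND 44: p_6 = 44·2353451 + 69141 = 103620985, q_6 = 44·1196655 + 35156 = 52687976 → 103620985/52687976
APPEND 33: p_7 = 33·103620985 + 2353451 = 3421845956, q_7 = 33·52687976 + 1196655 = 1739899863 → 3421845956/1739899863
APPEND 36: p_8 = 36·3421845956 + 103620985 = 123290075401, q_8 = 36·1739899863 + 52687976 = 62689083044 → 123290075401/62689083044
APPEND 25: p_9 = 25·123290075401 + 3421845956 = 3085673730981, q_9 = 25·62689083044 + 1739899863 = 1568966975963 → 3085673730981/1568966975963
APPEND 45: p_10 = 45·3085673730981 + 123290075401 = 138978607969546, q_10 = 45·1568966975963 + 62689083044 = 70666203001379 → 138978607969546/70666203001379
APPEND 49: p_11 = 49·138978607969546 + 3085673730981 = 6813037464238735, q_11 = 49·70666203001379 + 1568966975963 = 3464212914043534 → 6813037464238735/3464212914043534
APPEND 39: p_12 = 39·6813037464238735 + 138978607969546 = 265847439713280211, q_12 = 39·3464212914043534 + 70666203001379 = 135174969850699205 → 265847439713280211/135174969850699205
APPEND 31: p_13 = 31·265847439713280211 + 6813037464238735 = 8248083668575925276, q_13 = 31·135174969850699205 + 3464212914043534 = 4193888278285718889 → 8248083668575925276/4193888278285718889
APPEND 42: p_14 = 42·8248083668575925276 + 265847439713280211 = 346685361519902141803, q_14 = 42·4193888278285718889 + 135174969850699205 = 176278482657850892543 → 346685361519902141803/176278482657850892543
APPEND 34: p_15 = 34·346685361519902141803 + 8248083668575925276 = 11795550375345248746578, q_15 = 34·176278482657850892543 + 4193888278285718889 = 5997662298645216065351 → 11795550375345248746578/5997662298645216065351
APPEND 21: p_16 = 21·11795550375345248746578 + 346685361519902141803 = 248053243243770125819941, q_16 = 21·5997662298645216065351 + 176278482657850892543 = 126127186754207388264914 → 248053243243770125819941/126127186754207388264914
APPEND 43: p_17 = 43·248053243243770125819941 + 11795550375345248746578 = 10678085009857460659004041, q_17 = 43·126127186754207388264914 + 5997662298645216065351 = 5429466692729562911456653 → 10678085009857460659004041/5429466692729562911456653
APPEND 20: p_18 = 20·10678085009857460659004041 + 248053243243770125819941 = 213809753440392983305900761, q_18 = 20·5429466692729562911456653 + 126127186754207388264914 = 108715461041345465617397974 → 213809753440392983305900761/108715461041345465617397974

2/1
59/30
103620985/52687976
3085673730981/1568966975963
138978607969546/70666203001379
6813037464238735/3464212914043534
8248083668575925276/4193888278285718889
346685361519902141803/176278482657850892543
11795550375345248746578/5997662298645216065351
10678085009857460659004041/5429466692729562911456653
213809753440392983305900761/108715461041345465617397974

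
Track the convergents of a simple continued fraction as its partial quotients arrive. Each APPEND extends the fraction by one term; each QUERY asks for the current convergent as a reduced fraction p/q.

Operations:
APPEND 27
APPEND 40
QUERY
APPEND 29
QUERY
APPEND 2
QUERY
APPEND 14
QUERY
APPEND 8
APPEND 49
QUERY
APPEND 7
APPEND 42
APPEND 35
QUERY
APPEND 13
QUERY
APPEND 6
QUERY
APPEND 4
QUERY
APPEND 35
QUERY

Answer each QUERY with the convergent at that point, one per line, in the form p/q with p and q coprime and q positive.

APPEND 27: p_0 = 27·1 + 0 = 27, q_0 = 27·0 + 1 = 1 → 27/1
APPEND 40: p_1 = 40·27 + 1 = 1081, q_1 = 40·1 + 0 = 40 → 1081/40
APPEND 29: p_2 = 29·1081 + 27 = 31376, q_2 = 29·40 + 1 = 1161 → 31376/1161
APPEND 2: p_3 = 2·31376 + 1081 = 63833, q_3 = 2·1161 + 40 = 2362 → 63833/2362
APPEND 14: p_4 = 14·63833 + 31376 = 925038, q_4 = 14·2362 + 1161 = 34229 → 925038/34229
APPEND 8: p_5 = 8·925038 + 63833 = 7464137, q_5 = 8·34229 + 2362 = 276194 → 7464137/276194
APPEND 49: p_6 = 49·7464137 + 925038 = 366667751, q_6 = 49·276194 + 34229 = 13567735 → 366667751/13567735
APPEND 7: p_7 = 7·366667751 + 7464137 = 2574138394, q_7 = 7·13567735 + 276194 = 95250339 → 2574138394/95250339
APPEND 42: p_8 = 42·2574138394 + 366667751 = 108480480299, q_8 = 42·95250339 + 13567735 = 4014081973 → 108480480299/4014081973
APPEND 35: p_9 = 35·108480480299 + 2574138394 = 3799390948859, q_9 = 35·4014081973 + 95250339 = 140588119394 → 3799390948859/140588119394
APPEND 13: p_10 = 13·3799390948859 + 108480480299 = 49500562815466, q_10 = 13·140588119394 + 4014081973 = 1831659634095 → 49500562815466/1831659634095
APPEND 6: p_11 = 6·49500562815466 + 3799390948859 = 300802767841655, q_11 = 6·1831659634095 + 140588119394 = 11130545923964 → 300802767841655/11130545923964
APPEND 4: p_12 = 4·300802767841655 + 49500562815466 = 1252711634182086, q_12 = 4·11130545923964 + 1831659634095 = 46353843329951 → 1252711634182086/46353843329951
APPEND 35: p_13 = 35·1252711634182086 + 300802767841655 = 44145709964214665, q_13 = 35·46353843329951 + 11130545923964 = 1633515062472249 → 44145709964214665/1633515062472249

1081/40
31376/1161
63833/2362
925038/34229
366667751/13567735
3799390948859/140588119394
49500562815466/1831659634095
300802767841655/11130545923964
1252711634182086/46353843329951
44145709964214665/1633515062472249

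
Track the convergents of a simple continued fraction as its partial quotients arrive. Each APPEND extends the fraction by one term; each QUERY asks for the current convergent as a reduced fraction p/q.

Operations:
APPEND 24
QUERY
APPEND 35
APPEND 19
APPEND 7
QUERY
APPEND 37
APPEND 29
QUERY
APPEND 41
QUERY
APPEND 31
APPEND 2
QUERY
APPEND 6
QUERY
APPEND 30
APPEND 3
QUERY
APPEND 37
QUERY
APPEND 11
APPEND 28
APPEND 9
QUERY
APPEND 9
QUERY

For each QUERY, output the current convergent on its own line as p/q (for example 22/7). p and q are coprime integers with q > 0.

24/1
112862/4697
121677875/5063892
4992984772/207794027
314801396386/13101151485
2043712584123/85053587639
186922249344351/7779179929604
6977749404661063/290394366176003
19529167666897808699/812749202885590188
177923867391102188586/7404692502156725531

APPEND 24: p_0 = 24·1 + 0 = 24, q_0 = 24·0 + 1 = 1 → 24/1
APPEND 35: p_1 = 35·24 + 1 = 841, q_1 = 35·1 + 0 = 35 → 841/35
APPEND 19: p_2 = 19·841 + 24 = 16003, q_2 = 19·35 + 1 = 666 → 16003/666
APPEND 7: p_3 = 7·16003 + 841 = 112862, q_3 = 7·666 + 35 = 4697 → 112862/4697
APPEND 37: p_4 = 37·112862 + 16003 = 4191897, q_4 = 37·4697 + 666 = 174455 → 4191897/174455
APPEND 29: p_5 = 29·4191897 + 112862 = 121677875, q_5 = 29·174455 + 4697 = 5063892 → 121677875/5063892
APPEND 41: p_6 = 41·121677875 + 4191897 = 4992984772, q_6 = 41·5063892 + 174455 = 207794027 → 4992984772/207794027
APPEND 31: p_7 = 31·4992984772 + 121677875 = 154904205807, q_7 = 31·207794027 + 5063892 = 6446678729 → 154904205807/6446678729
APPEND 2: p_8 = 2·154904205807 + 4992984772 = 314801396386, q_8 = 2·6446678729 + 207794027 = 13101151485 → 314801396386/13101151485
APPEND 6: p_9 = 6·314801396386 + 154904205807 = 2043712584123, q_9 = 6·13101151485 + 6446678729 = 85053587639 → 2043712584123/85053587639
APPEND 30: p_10 = 30·2043712584123 + 314801396386 = 61626178920076, q_10 = 30·85053587639 + 13101151485 = 2564708780655 → 61626178920076/2564708780655
APPEND 3: p_11 = 3·61626178920076 + 2043712584123 = 186922249344351, q_11 = 3·2564708780655 + 85053587639 = 7779179929604 → 186922249344351/7779179929604
APPEND 37: p_12 = 37·186922249344351 + 61626178920076 = 6977749404661063, q_12 = 37·7779179929604 + 2564708780655 = 290394366176003 → 6977749404661063/290394366176003
APPEND 11: p_13 = 11·6977749404661063 + 186922249344351 = 76942165700616044, q_13 = 11·290394366176003 + 7779179929604 = 3202117207865637 → 76942165700616044/3202117207865637
APPEND 28: p_14 = 28·76942165700616044 + 6977749404661063 = 2161358389021910295, q_14 = 28·3202117207865637 + 290394366176003 = 89949676186413839 → 2161358389021910295/89949676186413839
APPEND 9: p_15 = 9·2161358389021910295 + 76942165700616044 = 19529167666897808699, q_15 = 9·89949676186413839 + 3202117207865637 = 812749202885590188 → 19529167666897808699/812749202885590188
APPEND 9: p_16 = 9·19529167666897808699 + 2161358389021910295 = 177923867391102188586, q_16 = 9·812749202885590188 + 89949676186413839 = 7404692502156725531 → 177923867391102188586/7404692502156725531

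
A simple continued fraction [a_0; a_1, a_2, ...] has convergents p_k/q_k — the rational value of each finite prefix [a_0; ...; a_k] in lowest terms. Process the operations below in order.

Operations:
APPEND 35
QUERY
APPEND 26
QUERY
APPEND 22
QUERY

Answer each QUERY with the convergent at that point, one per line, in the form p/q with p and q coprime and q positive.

35/1
911/26
20077/573

APPEND 35: p_0 = 35·1 + 0 = 35, q_0 = 35·0 + 1 = 1 → 35/1
APPEND 26: p_1 = 26·35 + 1 = 911, q_1 = 26·1 + 0 = 26 → 911/26
APPEND 22: p_2 = 22·911 + 35 = 20077, q_2 = 22·26 + 1 = 573 → 20077/573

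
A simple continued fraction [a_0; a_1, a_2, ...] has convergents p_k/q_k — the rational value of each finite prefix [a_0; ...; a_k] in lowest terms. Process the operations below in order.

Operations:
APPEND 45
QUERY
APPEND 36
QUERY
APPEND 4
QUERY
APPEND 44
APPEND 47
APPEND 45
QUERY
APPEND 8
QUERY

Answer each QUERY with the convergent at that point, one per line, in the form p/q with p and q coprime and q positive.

45/1
1621/36
6529/145
611599857/13582781
4906383544/108963945

APPEND 45: p_0 = 45·1 + 0 = 45, q_0 = 45·0 + 1 = 1 → 45/1
APPEND 36: p_1 = 36·45 + 1 = 1621, q_1 = 36·1 + 0 = 36 → 1621/36
APPEND 4: p_2 = 4·1621 + 45 = 6529, q_2 = 4·36 + 1 = 145 → 6529/145
APPEND 44: p_3 = 44·6529 + 1621 = 288897, q_3 = 44·145 + 36 = 6416 → 288897/6416
APPEND 47: p_4 = 47·288897 + 6529 = 13584688, q_4 = 47·6416 + 145 = 301697 → 13584688/301697
APPEND 45: p_5 = 45·13584688 + 288897 = 611599857, q_5 = 45·301697 + 6416 = 13582781 → 611599857/13582781
APPEND 8: p_6 = 8·611599857 + 13584688 = 4906383544, q_6 = 8·13582781 + 301697 = 108963945 → 4906383544/108963945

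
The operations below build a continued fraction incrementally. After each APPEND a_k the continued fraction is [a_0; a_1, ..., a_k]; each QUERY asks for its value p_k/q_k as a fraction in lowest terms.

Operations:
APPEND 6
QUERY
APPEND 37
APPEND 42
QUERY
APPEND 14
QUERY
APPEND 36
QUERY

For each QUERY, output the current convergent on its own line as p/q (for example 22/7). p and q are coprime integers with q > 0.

6/1
9372/1555
131431/21807
4740888/786607

APPEND 6: p_0 = 6·1 + 0 = 6, q_0 = 6·0 + 1 = 1 → 6/1
APPEND 37: p_1 = 37·6 + 1 = 223, q_1 = 37·1 + 0 = 37 → 223/37
APPEND 42: p_2 = 42·223 + 6 = 9372, q_2 = 42·37 + 1 = 1555 → 9372/1555
APPEND 14: p_3 = 14·9372 + 223 = 131431, q_3 = 14·1555 + 37 = 21807 → 131431/21807
APPEND 36: p_4 = 36·131431 + 9372 = 4740888, q_4 = 36·21807 + 1555 = 786607 → 4740888/786607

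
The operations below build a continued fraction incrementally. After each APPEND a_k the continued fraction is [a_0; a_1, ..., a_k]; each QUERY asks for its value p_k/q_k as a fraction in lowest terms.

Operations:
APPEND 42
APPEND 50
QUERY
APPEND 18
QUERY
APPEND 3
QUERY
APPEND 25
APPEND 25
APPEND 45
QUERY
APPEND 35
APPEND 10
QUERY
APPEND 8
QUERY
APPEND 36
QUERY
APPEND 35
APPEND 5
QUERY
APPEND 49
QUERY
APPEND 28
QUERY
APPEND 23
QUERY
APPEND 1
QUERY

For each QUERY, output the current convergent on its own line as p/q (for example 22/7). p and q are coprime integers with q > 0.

2101/50
37860/901
115681/2753
3304256155/78635361
1160527538465/27618470741
9399942635951/223701749466
339558462432701/8080881451517
59809289101335131/1423353644214322
2942549112093201905/70027383119054339
82451184427710988471/1962190080977735814
1899319790949445936738/45200399245606978061
1981770975377156925209/47162589326584713875

APPEND 42: p_0 = 42·1 + 0 = 42, q_0 = 42·0 + 1 = 1 → 42/1
APPEND 50: p_1 = 50·42 + 1 = 2101, q_1 = 50·1 + 0 = 50 → 2101/50
APPEND 18: p_2 = 18·2101 + 42 = 37860, q_2 = 18·50 + 1 = 901 → 37860/901
APPEND 3: p_3 = 3·37860 + 2101 = 115681, q_3 = 3·901 + 50 = 2753 → 115681/2753
APPEND 25: p_4 = 25·115681 + 37860 = 2929885, q_4 = 25·2753 + 901 = 69726 → 2929885/69726
APPEND 25: p_5 = 25·2929885 + 115681 = 73362806, q_5 = 25·69726 + 2753 = 1745903 → 73362806/1745903
APPEND 45: p_6 = 45·73362806 + 2929885 = 3304256155, q_6 = 45·1745903 + 69726 = 78635361 → 3304256155/78635361
APPEND 35: p_7 = 35·3304256155 + 73362806 = 115722328231, q_7 = 35·78635361 + 1745903 = 2753983538 → 115722328231/2753983538
APPEND 10: p_8 = 10·115722328231 + 3304256155 = 1160527538465, q_8 = 10·2753983538 + 78635361 = 27618470741 → 1160527538465/27618470741
APPEND 8: p_9 = 8·1160527538465 + 115722328231 = 9399942635951, q_9 = 8·27618470741 + 2753983538 = 223701749466 → 9399942635951/223701749466
APPEND 36: p_10 = 36·9399942635951 + 1160527538465 = 339558462432701, q_10 = 36·223701749466 + 27618470741 = 8080881451517 → 339558462432701/8080881451517
APPEND 35: p_11 = 35·339558462432701 + 9399942635951 = 11893946127780486, q_11 = 35·8080881451517 + 223701749466 = 283054552552561 → 11893946127780486/283054552552561
APPEND 5: p_12 = 5·11893946127780486 + 339558462432701 = 59809289101335131, q_12 = 5·283054552552561 + 8080881451517 = 1423353644214322 → 59809289101335131/1423353644214322
APPEND 49: p_13 = 49·59809289101335131 + 11893946127780486 = 2942549112093201905, q_13 = 49·1423353644214322 + 283054552552561 = 70027383119054339 → 2942549112093201905/70027383119054339
APPEND 28: p_14 = 28·2942549112093201905 + 59809289101335131 = 82451184427710988471, q_14 = 28·70027383119054339 + 1423353644214322 = 1962190080977735814 → 82451184427710988471/1962190080977735814
APPEND 23: p_15 = 23·82451184427710988471 + 2942549112093201905 = 1899319790949445936738, q_15 = 23·1962190080977735814 + 70027383119054339 = 45200399245606978061 → 1899319790949445936738/45200399245606978061
APPEND 1: p_16 = 1·1899319790949445936738 + 82451184427710988471 = 1981770975377156925209, q_16 = 1·45200399245606978061 + 1962190080977735814 = 47162589326584713875 → 1981770975377156925209/47162589326584713875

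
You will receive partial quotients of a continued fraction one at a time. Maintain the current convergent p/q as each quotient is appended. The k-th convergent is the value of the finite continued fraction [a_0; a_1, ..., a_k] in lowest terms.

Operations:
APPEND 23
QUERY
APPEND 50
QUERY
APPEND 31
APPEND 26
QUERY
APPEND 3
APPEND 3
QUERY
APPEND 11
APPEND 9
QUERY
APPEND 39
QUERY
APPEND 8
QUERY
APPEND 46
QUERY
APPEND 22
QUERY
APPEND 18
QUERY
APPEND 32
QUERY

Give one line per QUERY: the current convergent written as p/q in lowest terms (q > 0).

23/1
1151/50
929455/40376
9401662/408413
965582821/41945411
37763972370/1640486251
303077361781/13165835419
13979322614296/607268915525
307848174876293/13373081976969
5555246470387570/241322744500967
178075735227278533/7735700906007913

APPEND 23: p_0 = 23·1 + 0 = 23, q_0 = 23·0 + 1 = 1 → 23/1
APPEND 50: p_1 = 50·23 + 1 = 1151, q_1 = 50·1 + 0 = 50 → 1151/50
APPEND 31: p_2 = 31·1151 + 23 = 35704, q_2 = 31·50 + 1 = 1551 → 35704/1551
APPEND 26: p_3 = 26·35704 + 1151 = 929455, q_3 = 26·1551 + 50 = 40376 → 929455/40376
APPEND 3: p_4 = 3·929455 + 35704 = 2824069, q_4 = 3·40376 + 1551 = 122679 → 2824069/122679
APPEND 3: p_5 = 3·2824069 + 929455 = 9401662, q_5 = 3·122679 + 40376 = 408413 → 9401662/408413
APPEND 11: p_6 = 11·9401662 + 2824069 = 106242351, q_6 = 11·408413 + 122679 = 4615222 → 106242351/4615222
APPEND 9: p_7 = 9·106242351 + 9401662 = 965582821, q_7 = 9·4615222 + 408413 = 41945411 → 965582821/41945411
APPEND 39: p_8 = 39·965582821 + 106242351 = 37763972370, q_8 = 39·41945411 + 4615222 = 1640486251 → 37763972370/1640486251
APPEND 8: p_9 = 8·37763972370 + 965582821 = 303077361781, q_9 = 8·1640486251 + 41945411 = 13165835419 → 303077361781/13165835419
APPEND 46: p_10 = 46·303077361781 + 37763972370 = 13979322614296, q_10 = 46·13165835419 + 1640486251 = 607268915525 → 13979322614296/607268915525
APPEND 22: p_11 = 22·13979322614296 + 303077361781 = 307848174876293, q_11 = 22·607268915525 + 13165835419 = 13373081976969 → 307848174876293/13373081976969
APPEND 18: p_12 = 18·307848174876293 + 13979322614296 = 5555246470387570, q_12 = 18·13373081976969 + 607268915525 = 241322744500967 → 5555246470387570/241322744500967
APPEND 32: p_13 = 32·5555246470387570 + 307848174876293 = 178075735227278533, q_13 = 32·241322744500967 + 13373081976969 = 7735700906007913 → 178075735227278533/7735700906007913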